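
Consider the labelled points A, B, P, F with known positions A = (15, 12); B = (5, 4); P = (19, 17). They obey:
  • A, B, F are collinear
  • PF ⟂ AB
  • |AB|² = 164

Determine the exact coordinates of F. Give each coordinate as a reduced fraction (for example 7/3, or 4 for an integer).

F = (815/41, 652/41)

1. F_x = 815/41  [[A, B, F are collinear ⇒ 8x-10y=0] ∩ [PF ⟂ AB ⇒ -10x-8y+326=0]]
2. F_y = 652/41  [[A, B, F are collinear ⇒ 8x-10y=0] ∩ [PF ⟂ AB ⇒ -10x-8y+326=0]]
   so F = (815/41, 652/41)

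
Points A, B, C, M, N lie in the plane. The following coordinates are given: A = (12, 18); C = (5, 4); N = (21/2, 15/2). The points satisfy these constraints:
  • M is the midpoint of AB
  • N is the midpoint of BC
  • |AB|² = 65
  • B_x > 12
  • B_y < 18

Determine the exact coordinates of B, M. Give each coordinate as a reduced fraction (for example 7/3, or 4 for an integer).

B = (16, 11)
M = (14, 29/2)

1. B_x = 16  [B = 2·N−C = 2·(21/2, 15/2)−(5, 4)]
2. B_y = 11  [B = 2·N−C = 2·(21/2, 15/2)−(5, 4)]
   so B = (16, 11)
3. M_x = 14  [2·M = A+B = (12, 18)+(16, 11)]
4. M_y = 29/2  [2·M = A+B = (12, 18)+(16, 11)]
   so M = (14, 29/2)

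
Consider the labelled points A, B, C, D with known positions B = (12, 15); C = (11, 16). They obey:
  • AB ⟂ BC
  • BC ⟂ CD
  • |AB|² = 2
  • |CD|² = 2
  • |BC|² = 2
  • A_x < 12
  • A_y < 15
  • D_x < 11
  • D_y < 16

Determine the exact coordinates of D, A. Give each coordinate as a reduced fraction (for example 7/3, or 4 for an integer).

D = (10, 15)
A = (11, 14)

1. D_x = 10  [[BC ⟂ CD ⇒ -1x+1y-5=0] ∩ [|D−(11, 16)|²=2]]
2. D_y = 15  [[BC ⟂ CD ⇒ -1x+1y-5=0] ∩ [|D−(11, 16)|²=2]]
   so D = (10, 15)
3. A_x = 11  [[AB ⟂ BC ⇒ 1x-1y+3=0] ∩ [|A−(12, 15)|²=2]]
4. A_y = 14  [[AB ⟂ BC ⇒ 1x-1y+3=0] ∩ [|A−(12, 15)|²=2]]
   so A = (11, 14)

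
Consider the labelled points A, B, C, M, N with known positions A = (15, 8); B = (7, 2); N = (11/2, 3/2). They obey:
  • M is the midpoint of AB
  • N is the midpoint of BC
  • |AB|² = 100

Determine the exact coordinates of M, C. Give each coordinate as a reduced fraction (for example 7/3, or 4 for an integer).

M = (11, 5)
C = (4, 1)

1. M_x = 11  [2·M = A+B = (15, 8)+(7, 2)]
2. M_y = 5  [2·M = A+B = (15, 8)+(7, 2)]
   so M = (11, 5)
3. C_x = 4  [C = 2·N−B = 2·(11/2, 3/2)−(7, 2)]
4. C_y = 1  [C = 2·N−B = 2·(11/2, 3/2)−(7, 2)]
   so C = (4, 1)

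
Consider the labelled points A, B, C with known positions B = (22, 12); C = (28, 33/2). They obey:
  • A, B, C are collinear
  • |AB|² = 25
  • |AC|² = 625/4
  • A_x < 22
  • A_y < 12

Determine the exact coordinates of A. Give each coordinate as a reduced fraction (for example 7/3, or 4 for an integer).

A = (18, 9)

1. A_x = 18  [[A, B, C are collinear ⇒ -9/2x+6y+27=0] ∩ [|A−(22, 12)|²=25]]
2. A_y = 9  [[A, B, C are collinear ⇒ -9/2x+6y+27=0] ∩ [|A−(22, 12)|²=25]]
   so A = (18, 9)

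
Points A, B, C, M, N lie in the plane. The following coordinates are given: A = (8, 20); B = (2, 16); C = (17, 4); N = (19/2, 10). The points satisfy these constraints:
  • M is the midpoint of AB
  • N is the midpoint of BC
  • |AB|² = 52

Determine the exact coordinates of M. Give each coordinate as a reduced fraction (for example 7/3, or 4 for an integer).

M = (5, 18)

1. M_x = 5  [2·M = A+B = (8, 20)+(2, 16)]
2. M_y = 18  [2·M = A+B = (8, 20)+(2, 16)]
   so M = (5, 18)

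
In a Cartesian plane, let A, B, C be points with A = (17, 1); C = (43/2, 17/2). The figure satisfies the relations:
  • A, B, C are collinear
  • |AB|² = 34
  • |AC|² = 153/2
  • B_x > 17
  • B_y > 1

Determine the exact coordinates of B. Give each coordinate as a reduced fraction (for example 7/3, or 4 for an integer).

B = (20, 6)

1. B_x = 20  [[A, B, C are collinear ⇒ 15/2x-9/2y-123=0] ∩ [|B−(17, 1)|²=34]]
2. B_y = 6  [[A, B, C are collinear ⇒ 15/2x-9/2y-123=0] ∩ [|B−(17, 1)|²=34]]
   so B = (20, 6)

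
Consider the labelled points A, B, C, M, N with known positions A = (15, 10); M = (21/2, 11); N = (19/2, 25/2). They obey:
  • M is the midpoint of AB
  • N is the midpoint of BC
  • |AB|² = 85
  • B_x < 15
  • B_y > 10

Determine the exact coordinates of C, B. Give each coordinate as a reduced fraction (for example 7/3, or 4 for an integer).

1. B_x = 6  [B = 2·M−A = 2·(21/2, 11)−(15, 10)]
2. B_y = 12  [B = 2·M−A = 2·(21/2, 11)−(15, 10)]
   so B = (6, 12)
3. C_x = 13  [C = 2·N−B = 2·(19/2, 25/2)−(6, 12)]
4. C_y = 13  [C = 2·N−B = 2·(19/2, 25/2)−(6, 12)]
   so C = (13, 13)

C = (13, 13)
B = (6, 12)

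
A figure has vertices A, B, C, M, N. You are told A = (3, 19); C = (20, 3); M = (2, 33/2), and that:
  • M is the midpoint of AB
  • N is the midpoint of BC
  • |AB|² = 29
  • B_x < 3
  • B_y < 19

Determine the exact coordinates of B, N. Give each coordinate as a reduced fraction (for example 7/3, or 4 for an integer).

B = (1, 14)
N = (21/2, 17/2)

1. B_x = 1  [B = 2·M−A = 2·(2, 33/2)−(3, 19)]
2. B_y = 14  [B = 2·M−A = 2·(2, 33/2)−(3, 19)]
   so B = (1, 14)
3. N_x = 21/2  [2·N = B+C = (1, 14)+(20, 3)]
4. N_y = 17/2  [2·N = B+C = (1, 14)+(20, 3)]
   so N = (21/2, 17/2)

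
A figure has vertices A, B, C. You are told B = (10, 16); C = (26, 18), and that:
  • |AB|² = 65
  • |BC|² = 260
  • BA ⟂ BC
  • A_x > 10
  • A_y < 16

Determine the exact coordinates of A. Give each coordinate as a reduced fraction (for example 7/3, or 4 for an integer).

1. A_x = 11  [[BA ⟂ BC ⇒ 16x+2y-192=0] ∩ [|A−(10, 16)|²=65]]
2. A_y = 8  [[BA ⟂ BC ⇒ 16x+2y-192=0] ∩ [|A−(10, 16)|²=65]]
   so A = (11, 8)

A = (11, 8)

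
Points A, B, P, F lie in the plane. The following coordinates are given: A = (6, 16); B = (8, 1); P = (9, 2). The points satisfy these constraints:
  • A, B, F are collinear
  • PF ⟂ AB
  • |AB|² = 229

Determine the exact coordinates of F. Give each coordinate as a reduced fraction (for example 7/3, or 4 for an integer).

1. F_x = 1806/229  [[A, B, F are collinear ⇒ 15x+2y-122=0] ∩ [PF ⟂ AB ⇒ 2x-15y+12=0]]
2. F_y = 424/229  [[A, B, F are collinear ⇒ 15x+2y-122=0] ∩ [PF ⟂ AB ⇒ 2x-15y+12=0]]
   so F = (1806/229, 424/229)

F = (1806/229, 424/229)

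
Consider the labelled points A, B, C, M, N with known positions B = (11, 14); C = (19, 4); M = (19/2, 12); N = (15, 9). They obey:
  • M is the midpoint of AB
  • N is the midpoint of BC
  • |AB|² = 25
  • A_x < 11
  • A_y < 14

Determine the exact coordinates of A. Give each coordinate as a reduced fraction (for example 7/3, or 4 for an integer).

A = (8, 10)

1. A_x = 8  [A = 2·M−B = 2·(19/2, 12)−(11, 14)]
2. A_y = 10  [A = 2·M−B = 2·(19/2, 12)−(11, 14)]
   so A = (8, 10)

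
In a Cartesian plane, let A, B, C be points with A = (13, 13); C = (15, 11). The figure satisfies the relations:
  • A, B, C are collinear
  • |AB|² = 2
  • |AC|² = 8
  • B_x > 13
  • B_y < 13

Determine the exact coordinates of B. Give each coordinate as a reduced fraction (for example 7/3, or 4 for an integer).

B = (14, 12)

1. B_x = 14  [[A, B, C are collinear ⇒ -2x-2y+52=0] ∩ [|B−(13, 13)|²=2]]
2. B_y = 12  [[A, B, C are collinear ⇒ -2x-2y+52=0] ∩ [|B−(13, 13)|²=2]]
   so B = (14, 12)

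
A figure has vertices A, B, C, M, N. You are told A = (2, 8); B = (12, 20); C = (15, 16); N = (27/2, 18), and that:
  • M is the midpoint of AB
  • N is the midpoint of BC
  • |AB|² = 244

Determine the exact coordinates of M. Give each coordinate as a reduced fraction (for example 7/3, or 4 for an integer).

1. M_x = 7  [2·M = A+B = (2, 8)+(12, 20)]
2. M_y = 14  [2·M = A+B = (2, 8)+(12, 20)]
   so M = (7, 14)

M = (7, 14)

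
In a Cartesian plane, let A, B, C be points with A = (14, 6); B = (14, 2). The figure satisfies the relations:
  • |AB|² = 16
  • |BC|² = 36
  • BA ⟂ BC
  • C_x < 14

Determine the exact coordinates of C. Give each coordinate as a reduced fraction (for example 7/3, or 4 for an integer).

1. C_x = 8  [[BA ⟂ BC ⇒ 4y-8=0] ∩ [|C−(14, 2)|²=36]]
2. C_y = 2  [[BA ⟂ BC ⇒ 4y-8=0] ∩ [|C−(14, 2)|²=36]]
   so C = (8, 2)

C = (8, 2)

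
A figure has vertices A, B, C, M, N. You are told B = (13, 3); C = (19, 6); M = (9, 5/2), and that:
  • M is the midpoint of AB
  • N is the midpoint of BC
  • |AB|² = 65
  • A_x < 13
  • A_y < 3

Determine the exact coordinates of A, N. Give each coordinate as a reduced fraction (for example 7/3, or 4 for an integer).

1. A_x = 5  [A = 2·M−B = 2·(9, 5/2)−(13, 3)]
2. A_y = 2  [A = 2·M−B = 2·(9, 5/2)−(13, 3)]
   so A = (5, 2)
3. N_x = 16  [2·N = B+C = (13, 3)+(19, 6)]
4. N_y = 9/2  [2·N = B+C = (13, 3)+(19, 6)]
   so N = (16, 9/2)

A = (5, 2)
N = (16, 9/2)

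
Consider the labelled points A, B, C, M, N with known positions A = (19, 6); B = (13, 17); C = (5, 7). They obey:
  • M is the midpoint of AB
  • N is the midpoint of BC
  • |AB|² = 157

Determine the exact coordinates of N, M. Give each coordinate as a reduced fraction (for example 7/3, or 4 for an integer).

1. M_x = 16  [2·M = A+B = (19, 6)+(13, 17)]
2. M_y = 23/2  [2·M = A+B = (19, 6)+(13, 17)]
   so M = (16, 23/2)
3. N_x = 9  [2·N = B+C = (13, 17)+(5, 7)]
4. N_y = 12  [2·N = B+C = (13, 17)+(5, 7)]
   so N = (9, 12)

N = (9, 12)
M = (16, 23/2)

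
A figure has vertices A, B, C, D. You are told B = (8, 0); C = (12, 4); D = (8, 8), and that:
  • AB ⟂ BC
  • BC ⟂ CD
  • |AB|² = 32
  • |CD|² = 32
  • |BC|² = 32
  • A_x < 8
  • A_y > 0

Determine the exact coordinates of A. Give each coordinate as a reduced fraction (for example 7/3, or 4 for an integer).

A = (4, 4)

1. A_x = 4  [[AB ⟂ BC ⇒ -4x-4y+32=0] ∩ [|A−(8, 0)|²=32]]
2. A_y = 4  [[AB ⟂ BC ⇒ -4x-4y+32=0] ∩ [|A−(8, 0)|²=32]]
   so A = (4, 4)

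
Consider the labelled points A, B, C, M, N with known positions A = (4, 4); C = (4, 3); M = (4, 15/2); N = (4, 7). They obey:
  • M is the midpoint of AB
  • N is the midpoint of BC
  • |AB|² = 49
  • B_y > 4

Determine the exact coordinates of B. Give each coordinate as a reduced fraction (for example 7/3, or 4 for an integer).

1. B_x = 4  [B = 2·M−A = 2·(4, 15/2)−(4, 4)]
2. B_y = 11  [B = 2·M−A = 2·(4, 15/2)−(4, 4)]
   so B = (4, 11)

B = (4, 11)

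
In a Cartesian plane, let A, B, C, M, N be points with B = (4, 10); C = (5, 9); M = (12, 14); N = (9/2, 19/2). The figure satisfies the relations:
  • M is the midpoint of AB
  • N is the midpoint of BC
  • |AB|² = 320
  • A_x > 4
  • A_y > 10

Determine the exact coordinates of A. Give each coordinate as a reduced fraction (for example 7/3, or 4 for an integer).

1. A_x = 20  [A = 2·M−B = 2·(12, 14)−(4, 10)]
2. A_y = 18  [A = 2·M−B = 2·(12, 14)−(4, 10)]
   so A = (20, 18)

A = (20, 18)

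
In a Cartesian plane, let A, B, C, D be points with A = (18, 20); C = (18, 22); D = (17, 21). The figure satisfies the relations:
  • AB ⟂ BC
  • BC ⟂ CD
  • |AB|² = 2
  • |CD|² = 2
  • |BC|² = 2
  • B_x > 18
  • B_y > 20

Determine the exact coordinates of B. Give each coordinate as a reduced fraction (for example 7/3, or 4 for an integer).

B = (19, 21)

1. B_x = 19  [[BC ⟂ CD ⇒ 1x+1y-40=0] ∩ [|B−(18, 20)|²=2]]
2. B_y = 21  [[BC ⟂ CD ⇒ 1x+1y-40=0] ∩ [|B−(18, 20)|²=2]]
   so B = (19, 21)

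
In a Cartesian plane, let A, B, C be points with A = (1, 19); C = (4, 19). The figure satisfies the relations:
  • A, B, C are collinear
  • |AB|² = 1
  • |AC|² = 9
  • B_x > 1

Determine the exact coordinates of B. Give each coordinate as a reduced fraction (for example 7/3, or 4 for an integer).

B = (2, 19)

1. B_x = 2  [[A, B, C are collinear ⇒ -3y+57=0] ∩ [|B−(1, 19)|²=1]]
2. B_y = 19  [[A, B, C are collinear ⇒ -3y+57=0] ∩ [|B−(1, 19)|²=1]]
   so B = (2, 19)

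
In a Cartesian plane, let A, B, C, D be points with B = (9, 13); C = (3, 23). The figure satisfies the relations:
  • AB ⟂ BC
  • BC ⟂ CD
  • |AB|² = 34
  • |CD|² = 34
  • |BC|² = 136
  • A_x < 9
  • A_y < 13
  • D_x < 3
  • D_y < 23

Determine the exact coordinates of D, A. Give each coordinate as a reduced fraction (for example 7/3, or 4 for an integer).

1. D_x = -2  [[BC ⟂ CD ⇒ -6x+10y-212=0] ∩ [|D−(3, 23)|²=34]]
2. D_y = 20  [[BC ⟂ CD ⇒ -6x+10y-212=0] ∩ [|D−(3, 23)|²=34]]
   so D = (-2, 20)
3. A_x = 4  [[AB ⟂ BC ⇒ 6x-10y+76=0] ∩ [|A−(9, 13)|²=34]]
4. A_y = 10  [[AB ⟂ BC ⇒ 6x-10y+76=0] ∩ [|A−(9, 13)|²=34]]
   so A = (4, 10)

D = (-2, 20)
A = (4, 10)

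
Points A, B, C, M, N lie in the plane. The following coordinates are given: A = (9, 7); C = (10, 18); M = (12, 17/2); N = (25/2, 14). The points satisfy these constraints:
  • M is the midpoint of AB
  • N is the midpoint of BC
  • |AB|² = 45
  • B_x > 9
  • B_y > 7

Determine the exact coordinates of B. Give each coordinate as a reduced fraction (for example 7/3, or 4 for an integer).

1. B_x = 15  [B = 2·M−A = 2·(12, 17/2)−(9, 7)]
2. B_y = 10  [B = 2·M−A = 2·(12, 17/2)−(9, 7)]
   so B = (15, 10)

B = (15, 10)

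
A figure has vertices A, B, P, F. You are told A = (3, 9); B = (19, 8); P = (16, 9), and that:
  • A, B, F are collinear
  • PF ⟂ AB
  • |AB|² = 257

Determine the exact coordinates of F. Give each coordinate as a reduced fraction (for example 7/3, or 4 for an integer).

1. F_x = 4099/257  [[A, B, F are collinear ⇒ 1x+16y-147=0] ∩ [PF ⟂ AB ⇒ 16x-1y-247=0]]
2. F_y = 2105/257  [[A, B, F are collinear ⇒ 1x+16y-147=0] ∩ [PF ⟂ AB ⇒ 16x-1y-247=0]]
   so F = (4099/257, 2105/257)

F = (4099/257, 2105/257)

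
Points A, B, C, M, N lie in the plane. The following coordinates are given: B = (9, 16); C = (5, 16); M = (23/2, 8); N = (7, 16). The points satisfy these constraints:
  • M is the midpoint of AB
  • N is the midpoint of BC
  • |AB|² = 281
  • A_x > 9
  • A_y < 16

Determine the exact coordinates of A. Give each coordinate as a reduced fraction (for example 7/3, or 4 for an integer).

A = (14, 0)

1. A_x = 14  [A = 2·M−B = 2·(23/2, 8)−(9, 16)]
2. A_y = 0  [A = 2·M−B = 2·(23/2, 8)−(9, 16)]
   so A = (14, 0)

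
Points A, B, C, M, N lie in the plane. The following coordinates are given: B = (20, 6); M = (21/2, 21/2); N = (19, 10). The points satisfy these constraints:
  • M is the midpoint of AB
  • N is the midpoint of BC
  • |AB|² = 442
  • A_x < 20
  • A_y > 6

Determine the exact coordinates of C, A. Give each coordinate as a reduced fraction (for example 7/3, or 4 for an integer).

C = (18, 14)
A = (1, 15)

1. A_x = 1  [A = 2·M−B = 2·(21/2, 21/2)−(20, 6)]
2. A_y = 15  [A = 2·M−B = 2·(21/2, 21/2)−(20, 6)]
   so A = (1, 15)
3. C_x = 18  [C = 2·N−B = 2·(19, 10)−(20, 6)]
4. C_y = 14  [C = 2·N−B = 2·(19, 10)−(20, 6)]
   so C = (18, 14)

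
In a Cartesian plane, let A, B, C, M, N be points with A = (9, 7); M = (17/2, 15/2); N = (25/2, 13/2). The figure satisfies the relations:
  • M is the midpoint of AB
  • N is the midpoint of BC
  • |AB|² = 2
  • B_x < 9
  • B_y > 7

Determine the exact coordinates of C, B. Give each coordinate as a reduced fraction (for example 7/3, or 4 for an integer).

1. B_x = 8  [B = 2·M−A = 2·(17/2, 15/2)−(9, 7)]
2. B_y = 8  [B = 2·M−A = 2·(17/2, 15/2)−(9, 7)]
   so B = (8, 8)
3. C_x = 17  [C = 2·N−B = 2·(25/2, 13/2)−(8, 8)]
4. C_y = 5  [C = 2·N−B = 2·(25/2, 13/2)−(8, 8)]
   so C = (17, 5)

C = (17, 5)
B = (8, 8)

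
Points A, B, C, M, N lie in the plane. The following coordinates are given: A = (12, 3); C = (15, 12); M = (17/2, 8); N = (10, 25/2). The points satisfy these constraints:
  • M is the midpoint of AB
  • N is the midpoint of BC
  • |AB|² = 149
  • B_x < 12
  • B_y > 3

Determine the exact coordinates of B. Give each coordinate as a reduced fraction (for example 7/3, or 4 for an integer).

1. B_x = 5  [B = 2·M−A = 2·(17/2, 8)−(12, 3)]
2. B_y = 13  [B = 2·M−A = 2·(17/2, 8)−(12, 3)]
   so B = (5, 13)

B = (5, 13)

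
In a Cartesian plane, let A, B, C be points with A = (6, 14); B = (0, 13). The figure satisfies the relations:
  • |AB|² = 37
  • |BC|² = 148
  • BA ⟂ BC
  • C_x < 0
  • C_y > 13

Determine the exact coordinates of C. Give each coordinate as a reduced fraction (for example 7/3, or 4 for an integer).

C = (-2, 25)

1. C_x = -2  [[BA ⟂ BC ⇒ 6x+1y-13=0] ∩ [|C−(0, 13)|²=148]]
2. C_y = 25  [[BA ⟂ BC ⇒ 6x+1y-13=0] ∩ [|C−(0, 13)|²=148]]
   so C = (-2, 25)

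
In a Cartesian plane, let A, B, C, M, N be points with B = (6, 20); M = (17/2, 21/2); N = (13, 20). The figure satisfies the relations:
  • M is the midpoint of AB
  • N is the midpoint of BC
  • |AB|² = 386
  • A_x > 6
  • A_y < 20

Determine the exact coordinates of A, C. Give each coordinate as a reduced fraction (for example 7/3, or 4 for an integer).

A = (11, 1)
C = (20, 20)

1. A_x = 11  [A = 2·M−B = 2·(17/2, 21/2)−(6, 20)]
2. A_y = 1  [A = 2·M−B = 2·(17/2, 21/2)−(6, 20)]
   so A = (11, 1)
3. C_x = 20  [C = 2·N−B = 2·(13, 20)−(6, 20)]
4. C_y = 20  [C = 2·N−B = 2·(13, 20)−(6, 20)]
   so C = (20, 20)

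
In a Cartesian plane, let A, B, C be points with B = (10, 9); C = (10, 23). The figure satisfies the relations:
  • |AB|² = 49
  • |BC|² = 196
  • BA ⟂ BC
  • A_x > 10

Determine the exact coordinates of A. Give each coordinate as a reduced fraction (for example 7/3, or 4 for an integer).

A = (17, 9)

1. A_x = 17  [[BA ⟂ BC ⇒ 14y-126=0] ∩ [|A−(10, 9)|²=49]]
2. A_y = 9  [[BA ⟂ BC ⇒ 14y-126=0] ∩ [|A−(10, 9)|²=49]]
   so A = (17, 9)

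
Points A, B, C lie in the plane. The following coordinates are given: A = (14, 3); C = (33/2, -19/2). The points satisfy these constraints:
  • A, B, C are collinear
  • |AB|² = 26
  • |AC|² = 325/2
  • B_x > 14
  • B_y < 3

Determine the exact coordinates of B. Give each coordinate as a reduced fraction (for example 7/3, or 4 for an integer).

B = (15, -2)

1. B_x = 15  [[A, B, C are collinear ⇒ -25/2x-5/2y+365/2=0] ∩ [|B−(14, 3)|²=26]]
2. B_y = -2  [[A, B, C are collinear ⇒ -25/2x-5/2y+365/2=0] ∩ [|B−(14, 3)|²=26]]
   so B = (15, -2)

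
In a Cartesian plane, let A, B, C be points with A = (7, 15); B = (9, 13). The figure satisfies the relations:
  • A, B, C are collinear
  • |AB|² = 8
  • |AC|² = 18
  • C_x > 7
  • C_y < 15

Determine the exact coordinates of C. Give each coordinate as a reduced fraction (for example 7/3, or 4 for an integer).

1. C_x = 10  [[A, B, C are collinear ⇒ 2x+2y-44=0] ∩ [|C−(7, 15)|²=18]]
2. C_y = 12  [[A, B, C are collinear ⇒ 2x+2y-44=0] ∩ [|C−(7, 15)|²=18]]
   so C = (10, 12)

C = (10, 12)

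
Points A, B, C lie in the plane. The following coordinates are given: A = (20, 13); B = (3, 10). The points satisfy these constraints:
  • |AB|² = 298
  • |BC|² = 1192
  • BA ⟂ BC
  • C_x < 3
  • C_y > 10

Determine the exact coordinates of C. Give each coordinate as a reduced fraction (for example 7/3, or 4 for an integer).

1. C_x = -3  [[BA ⟂ BC ⇒ 17x+3y-81=0] ∩ [|C−(3, 10)|²=1192]]
2. C_y = 44  [[BA ⟂ BC ⇒ 17x+3y-81=0] ∩ [|C−(3, 10)|²=1192]]
   so C = (-3, 44)

C = (-3, 44)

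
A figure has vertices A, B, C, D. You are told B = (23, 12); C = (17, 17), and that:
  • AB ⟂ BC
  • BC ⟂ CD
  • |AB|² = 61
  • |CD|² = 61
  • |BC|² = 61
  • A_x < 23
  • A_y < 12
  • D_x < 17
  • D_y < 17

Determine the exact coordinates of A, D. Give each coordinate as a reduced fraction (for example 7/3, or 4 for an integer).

A = (18, 6)
D = (12, 11)

1. A_x = 18  [[AB ⟂ BC ⇒ 6x-5y-78=0] ∩ [|A−(23, 12)|²=61]]
2. A_y = 6  [[AB ⟂ BC ⇒ 6x-5y-78=0] ∩ [|A−(23, 12)|²=61]]
   so A = (18, 6)
3. D_x = 12  [[BC ⟂ CD ⇒ -6x+5y+17=0] ∩ [|D−(17, 17)|²=61]]
4. D_y = 11  [[BC ⟂ CD ⇒ -6x+5y+17=0] ∩ [|D−(17, 17)|²=61]]
   so D = (12, 11)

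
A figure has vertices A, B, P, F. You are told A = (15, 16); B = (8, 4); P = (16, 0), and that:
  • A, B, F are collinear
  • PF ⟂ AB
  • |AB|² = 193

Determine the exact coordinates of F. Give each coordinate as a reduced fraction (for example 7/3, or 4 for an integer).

1. F_x = 1600/193  [[A, B, F are collinear ⇒ 12x-7y-68=0] ∩ [PF ⟂ AB ⇒ -7x-12y+112=0]]
2. F_y = 868/193  [[A, B, F are collinear ⇒ 12x-7y-68=0] ∩ [PF ⟂ AB ⇒ -7x-12y+112=0]]
   so F = (1600/193, 868/193)

F = (1600/193, 868/193)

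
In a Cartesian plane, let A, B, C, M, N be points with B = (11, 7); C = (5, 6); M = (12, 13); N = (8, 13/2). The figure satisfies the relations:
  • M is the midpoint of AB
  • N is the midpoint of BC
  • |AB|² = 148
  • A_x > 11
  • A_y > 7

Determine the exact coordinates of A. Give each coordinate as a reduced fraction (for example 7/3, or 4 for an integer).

A = (13, 19)

1. A_x = 13  [A = 2·M−B = 2·(12, 13)−(11, 7)]
2. A_y = 19  [A = 2·M−B = 2·(12, 13)−(11, 7)]
   so A = (13, 19)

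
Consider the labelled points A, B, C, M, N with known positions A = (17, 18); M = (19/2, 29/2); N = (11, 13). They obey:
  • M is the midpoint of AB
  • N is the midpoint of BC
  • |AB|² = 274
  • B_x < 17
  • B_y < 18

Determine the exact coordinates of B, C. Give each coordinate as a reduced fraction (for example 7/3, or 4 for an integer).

1. B_x = 2  [B = 2·M−A = 2·(19/2, 29/2)−(17, 18)]
2. B_y = 11  [B = 2·M−A = 2·(19/2, 29/2)−(17, 18)]
   so B = (2, 11)
3. C_x = 20  [C = 2·N−B = 2·(11, 13)−(2, 11)]
4. C_y = 15  [C = 2·N−B = 2·(11, 13)−(2, 11)]
   so C = (20, 15)

B = (2, 11)
C = (20, 15)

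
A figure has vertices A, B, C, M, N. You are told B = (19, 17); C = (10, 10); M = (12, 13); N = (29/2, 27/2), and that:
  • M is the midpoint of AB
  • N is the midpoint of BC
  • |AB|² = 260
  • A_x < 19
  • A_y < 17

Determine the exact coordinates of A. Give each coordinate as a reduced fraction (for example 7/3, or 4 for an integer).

1. A_x = 5  [A = 2·M−B = 2·(12, 13)−(19, 17)]
2. A_y = 9  [A = 2·M−B = 2·(12, 13)−(19, 17)]
   so A = (5, 9)

A = (5, 9)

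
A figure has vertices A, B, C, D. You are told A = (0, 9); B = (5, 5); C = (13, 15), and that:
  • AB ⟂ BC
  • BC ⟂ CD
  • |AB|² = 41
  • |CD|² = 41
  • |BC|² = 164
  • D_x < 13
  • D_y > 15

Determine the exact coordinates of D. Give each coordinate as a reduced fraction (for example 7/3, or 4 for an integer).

D = (8, 19)

1. D_x = 8  [[BC ⟂ CD ⇒ 8x+10y-254=0] ∩ [|D−(13, 15)|²=41]]
2. D_y = 19  [[BC ⟂ CD ⇒ 8x+10y-254=0] ∩ [|D−(13, 15)|²=41]]
   so D = (8, 19)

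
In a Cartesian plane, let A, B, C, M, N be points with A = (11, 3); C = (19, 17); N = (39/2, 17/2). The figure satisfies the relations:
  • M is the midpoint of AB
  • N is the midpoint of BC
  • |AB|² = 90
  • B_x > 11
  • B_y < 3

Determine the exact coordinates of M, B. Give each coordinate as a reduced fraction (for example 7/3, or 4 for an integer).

1. B_x = 20  [B = 2·N−C = 2·(39/2, 17/2)−(19, 17)]
2. B_y = 0  [B = 2·N−C = 2·(39/2, 17/2)−(19, 17)]
   so B = (20, 0)
3. M_x = 31/2  [2·M = A+B = (11, 3)+(20, 0)]
4. M_y = 3/2  [2·M = A+B = (11, 3)+(20, 0)]
   so M = (31/2, 3/2)

M = (31/2, 3/2)
B = (20, 0)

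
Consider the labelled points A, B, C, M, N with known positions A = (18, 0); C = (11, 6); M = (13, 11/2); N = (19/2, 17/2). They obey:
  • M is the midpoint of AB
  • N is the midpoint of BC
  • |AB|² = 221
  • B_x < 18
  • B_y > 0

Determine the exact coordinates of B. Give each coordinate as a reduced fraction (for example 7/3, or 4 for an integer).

B = (8, 11)

1. B_x = 8  [B = 2·M−A = 2·(13, 11/2)−(18, 0)]
2. B_y = 11  [B = 2·M−A = 2·(13, 11/2)−(18, 0)]
   so B = (8, 11)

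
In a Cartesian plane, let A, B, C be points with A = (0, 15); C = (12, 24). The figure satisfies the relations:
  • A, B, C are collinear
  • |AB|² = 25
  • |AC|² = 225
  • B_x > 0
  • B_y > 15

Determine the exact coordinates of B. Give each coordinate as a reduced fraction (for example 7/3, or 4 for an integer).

1. B_x = 4  [[A, B, C are collinear ⇒ 9x-12y+180=0] ∩ [|B−(0, 15)|²=25]]
2. B_y = 18  [[A, B, C are collinear ⇒ 9x-12y+180=0] ∩ [|B−(0, 15)|²=25]]
   so B = (4, 18)

B = (4, 18)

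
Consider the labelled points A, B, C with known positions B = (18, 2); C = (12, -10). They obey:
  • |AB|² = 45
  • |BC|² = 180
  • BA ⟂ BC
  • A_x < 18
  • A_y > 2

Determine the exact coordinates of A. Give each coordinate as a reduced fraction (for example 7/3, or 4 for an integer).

A = (12, 5)

1. A_x = 12  [[BA ⟂ BC ⇒ -6x-12y+132=0] ∩ [|A−(18, 2)|²=45]]
2. A_y = 5  [[BA ⟂ BC ⇒ -6x-12y+132=0] ∩ [|A−(18, 2)|²=45]]
   so A = (12, 5)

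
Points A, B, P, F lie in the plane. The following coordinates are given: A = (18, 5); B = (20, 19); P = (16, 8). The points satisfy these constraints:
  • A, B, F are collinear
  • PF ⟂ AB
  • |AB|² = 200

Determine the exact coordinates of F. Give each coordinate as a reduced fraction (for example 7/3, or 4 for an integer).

1. F_x = 919/50  [[A, B, F are collinear ⇒ -14x+2y+242=0] ∩ [PF ⟂ AB ⇒ 2x+14y-144=0]]
2. F_y = 383/50  [[A, B, F are collinear ⇒ -14x+2y+242=0] ∩ [PF ⟂ AB ⇒ 2x+14y-144=0]]
   so F = (919/50, 383/50)

F = (919/50, 383/50)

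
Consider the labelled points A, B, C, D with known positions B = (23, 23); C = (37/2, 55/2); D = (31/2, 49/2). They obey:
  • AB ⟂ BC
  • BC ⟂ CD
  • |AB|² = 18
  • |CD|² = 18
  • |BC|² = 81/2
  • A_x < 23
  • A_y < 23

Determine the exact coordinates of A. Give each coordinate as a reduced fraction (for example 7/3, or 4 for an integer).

1. A_x = 20  [[AB ⟂ BC ⇒ 9/2x-9/2y=0] ∩ [|A−(23, 23)|²=18]]
2. A_y = 20  [[AB ⟂ BC ⇒ 9/2x-9/2y=0] ∩ [|A−(23, 23)|²=18]]
   so A = (20, 20)

A = (20, 20)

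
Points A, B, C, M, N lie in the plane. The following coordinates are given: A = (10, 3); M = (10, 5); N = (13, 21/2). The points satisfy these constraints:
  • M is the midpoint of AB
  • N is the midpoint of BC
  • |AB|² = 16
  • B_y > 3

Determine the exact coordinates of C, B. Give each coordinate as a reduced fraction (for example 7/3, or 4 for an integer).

C = (16, 14)
B = (10, 7)

1. B_x = 10  [B = 2·M−A = 2·(10, 5)−(10, 3)]
2. B_y = 7  [B = 2·M−A = 2·(10, 5)−(10, 3)]
   so B = (10, 7)
3. C_x = 16  [C = 2·N−B = 2·(13, 21/2)−(10, 7)]
4. C_y = 14  [C = 2·N−B = 2·(13, 21/2)−(10, 7)]
   so C = (16, 14)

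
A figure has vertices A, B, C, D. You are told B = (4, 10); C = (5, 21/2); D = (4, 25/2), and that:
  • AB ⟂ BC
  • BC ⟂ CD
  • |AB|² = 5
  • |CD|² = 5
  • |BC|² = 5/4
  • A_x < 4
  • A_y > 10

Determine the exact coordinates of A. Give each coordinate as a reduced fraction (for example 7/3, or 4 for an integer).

A = (3, 12)

1. A_x = 3  [[AB ⟂ BC ⇒ -1x-1/2y+9=0] ∩ [|A−(4, 10)|²=5]]
2. A_y = 12  [[AB ⟂ BC ⇒ -1x-1/2y+9=0] ∩ [|A−(4, 10)|²=5]]
   so A = (3, 12)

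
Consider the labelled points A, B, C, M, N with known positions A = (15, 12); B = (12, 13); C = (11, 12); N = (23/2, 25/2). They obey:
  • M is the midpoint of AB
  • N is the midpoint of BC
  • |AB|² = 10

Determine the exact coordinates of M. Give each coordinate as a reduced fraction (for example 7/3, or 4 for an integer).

M = (27/2, 25/2)

1. M_x = 27/2  [2·M = A+B = (15, 12)+(12, 13)]
2. M_y = 25/2  [2·M = A+B = (15, 12)+(12, 13)]
   so M = (27/2, 25/2)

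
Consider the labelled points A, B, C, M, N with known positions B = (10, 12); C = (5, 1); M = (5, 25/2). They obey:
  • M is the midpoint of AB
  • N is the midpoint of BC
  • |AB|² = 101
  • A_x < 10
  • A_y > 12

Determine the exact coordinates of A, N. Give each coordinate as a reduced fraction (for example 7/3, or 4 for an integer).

1. A_x = 0  [A = 2·M−B = 2·(5, 25/2)−(10, 12)]
2. A_y = 13  [A = 2·M−B = 2·(5, 25/2)−(10, 12)]
   so A = (0, 13)
3. N_x = 15/2  [2·N = B+C = (10, 12)+(5, 1)]
4. N_y = 13/2  [2·N = B+C = (10, 12)+(5, 1)]
   so N = (15/2, 13/2)

A = (0, 13)
N = (15/2, 13/2)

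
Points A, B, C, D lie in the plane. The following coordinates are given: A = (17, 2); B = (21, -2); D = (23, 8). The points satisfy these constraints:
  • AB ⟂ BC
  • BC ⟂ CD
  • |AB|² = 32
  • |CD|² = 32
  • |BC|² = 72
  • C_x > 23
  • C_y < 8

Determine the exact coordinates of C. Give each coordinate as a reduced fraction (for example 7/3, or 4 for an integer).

1. C_x = 27  [[AB ⟂ BC ⇒ 4x-4y-92=0] ∩ [|C−(23, 8)|²=32]]
2. C_y = 4  [[AB ⟂ BC ⇒ 4x-4y-92=0] ∩ [|C−(23, 8)|²=32]]
   so C = (27, 4)

C = (27, 4)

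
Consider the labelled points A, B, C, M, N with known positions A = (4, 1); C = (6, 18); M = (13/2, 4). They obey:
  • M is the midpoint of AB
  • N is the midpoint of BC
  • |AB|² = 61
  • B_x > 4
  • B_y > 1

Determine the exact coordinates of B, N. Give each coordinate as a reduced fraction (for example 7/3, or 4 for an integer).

B = (9, 7)
N = (15/2, 25/2)

1. B_x = 9  [B = 2·M−A = 2·(13/2, 4)−(4, 1)]
2. B_y = 7  [B = 2·M−A = 2·(13/2, 4)−(4, 1)]
   so B = (9, 7)
3. N_x = 15/2  [2·N = B+C = (9, 7)+(6, 18)]
4. N_y = 25/2  [2·N = B+C = (9, 7)+(6, 18)]
   so N = (15/2, 25/2)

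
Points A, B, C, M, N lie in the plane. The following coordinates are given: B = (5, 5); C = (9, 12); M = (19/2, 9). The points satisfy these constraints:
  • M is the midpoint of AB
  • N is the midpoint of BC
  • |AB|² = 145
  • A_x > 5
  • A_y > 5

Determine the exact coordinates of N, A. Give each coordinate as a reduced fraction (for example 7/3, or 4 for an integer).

N = (7, 17/2)
A = (14, 13)

1. A_x = 14  [A = 2·M−B = 2·(19/2, 9)−(5, 5)]
2. A_y = 13  [A = 2·M−B = 2·(19/2, 9)−(5, 5)]
   so A = (14, 13)
3. N_x = 7  [2·N = B+C = (5, 5)+(9, 12)]
4. N_y = 17/2  [2·N = B+C = (5, 5)+(9, 12)]
   so N = (7, 17/2)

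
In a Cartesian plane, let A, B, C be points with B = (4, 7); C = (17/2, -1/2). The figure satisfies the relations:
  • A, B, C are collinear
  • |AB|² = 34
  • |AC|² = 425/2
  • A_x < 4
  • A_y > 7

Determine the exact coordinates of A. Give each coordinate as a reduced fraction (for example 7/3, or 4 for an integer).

1. A_x = 1  [[A, B, C are collinear ⇒ 15/2x+9/2y-123/2=0] ∩ [|A−(4, 7)|²=34]]
2. A_y = 12  [[A, B, C are collinear ⇒ 15/2x+9/2y-123/2=0] ∩ [|A−(4, 7)|²=34]]
   so A = (1, 12)

A = (1, 12)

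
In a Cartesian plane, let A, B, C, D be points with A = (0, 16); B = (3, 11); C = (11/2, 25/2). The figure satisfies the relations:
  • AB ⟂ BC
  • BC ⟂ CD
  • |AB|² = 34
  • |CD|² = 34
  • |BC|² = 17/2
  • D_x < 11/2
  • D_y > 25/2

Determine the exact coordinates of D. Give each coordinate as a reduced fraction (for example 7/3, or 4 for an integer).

D = (5/2, 35/2)

1. D_x = 5/2  [[BC ⟂ CD ⇒ 5/2x+3/2y-65/2=0] ∩ [|D−(11/2, 25/2)|²=34]]
2. D_y = 35/2  [[BC ⟂ CD ⇒ 5/2x+3/2y-65/2=0] ∩ [|D−(11/2, 25/2)|²=34]]
   so D = (5/2, 35/2)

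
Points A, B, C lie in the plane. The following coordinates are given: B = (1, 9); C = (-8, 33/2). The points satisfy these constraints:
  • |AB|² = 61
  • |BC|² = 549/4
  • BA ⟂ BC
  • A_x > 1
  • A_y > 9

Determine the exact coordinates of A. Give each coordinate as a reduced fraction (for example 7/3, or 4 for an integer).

1. A_x = 6  [[BA ⟂ BC ⇒ -9x+15/2y-117/2=0] ∩ [|A−(1, 9)|²=61]]
2. A_y = 15  [[BA ⟂ BC ⇒ -9x+15/2y-117/2=0] ∩ [|A−(1, 9)|²=61]]
   so A = (6, 15)

A = (6, 15)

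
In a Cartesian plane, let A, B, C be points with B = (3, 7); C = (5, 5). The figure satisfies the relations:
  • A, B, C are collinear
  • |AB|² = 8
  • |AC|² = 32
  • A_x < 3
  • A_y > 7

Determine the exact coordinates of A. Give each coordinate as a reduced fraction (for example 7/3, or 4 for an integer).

1. A_x = 1  [[A, B, C are collinear ⇒ 2x+2y-20=0] ∩ [|A−(3, 7)|²=8]]
2. A_y = 9  [[A, B, C are collinear ⇒ 2x+2y-20=0] ∩ [|A−(3, 7)|²=8]]
   so A = (1, 9)

A = (1, 9)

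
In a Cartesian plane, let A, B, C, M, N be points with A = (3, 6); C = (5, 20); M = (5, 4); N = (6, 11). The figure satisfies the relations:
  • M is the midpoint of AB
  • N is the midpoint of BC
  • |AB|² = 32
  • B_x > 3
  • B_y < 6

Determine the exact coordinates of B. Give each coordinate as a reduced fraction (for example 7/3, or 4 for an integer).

1. B_x = 7  [B = 2·M−A = 2·(5, 4)−(3, 6)]
2. B_y = 2  [B = 2·M−A = 2·(5, 4)−(3, 6)]
   so B = (7, 2)

B = (7, 2)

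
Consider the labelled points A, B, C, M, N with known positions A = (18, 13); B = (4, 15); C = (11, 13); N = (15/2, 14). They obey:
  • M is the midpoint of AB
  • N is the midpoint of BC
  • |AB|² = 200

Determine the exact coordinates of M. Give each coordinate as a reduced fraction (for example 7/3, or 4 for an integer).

1. M_x = 11  [2·M = A+B = (18, 13)+(4, 15)]
2. M_y = 14  [2·M = A+B = (18, 13)+(4, 15)]
   so M = (11, 14)

M = (11, 14)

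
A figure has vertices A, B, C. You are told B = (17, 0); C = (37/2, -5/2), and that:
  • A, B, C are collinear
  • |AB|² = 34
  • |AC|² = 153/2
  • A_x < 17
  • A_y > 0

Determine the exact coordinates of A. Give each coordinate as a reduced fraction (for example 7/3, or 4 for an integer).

A = (14, 5)

1. A_x = 14  [[A, B, C are collinear ⇒ 5/2x+3/2y-85/2=0] ∩ [|A−(17, 0)|²=34]]
2. A_y = 5  [[A, B, C are collinear ⇒ 5/2x+3/2y-85/2=0] ∩ [|A−(17, 0)|²=34]]
   so A = (14, 5)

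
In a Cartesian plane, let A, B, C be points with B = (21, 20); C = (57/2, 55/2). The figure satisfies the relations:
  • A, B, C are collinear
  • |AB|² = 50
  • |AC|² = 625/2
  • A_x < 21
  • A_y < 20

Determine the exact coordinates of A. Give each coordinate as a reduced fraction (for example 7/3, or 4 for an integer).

1. A_x = 16  [[A, B, C are collinear ⇒ -15/2x+15/2y+15/2=0] ∩ [|A−(21, 20)|²=50]]
2. A_y = 15  [[A, B, C are collinear ⇒ -15/2x+15/2y+15/2=0] ∩ [|A−(21, 20)|²=50]]
   so A = (16, 15)

A = (16, 15)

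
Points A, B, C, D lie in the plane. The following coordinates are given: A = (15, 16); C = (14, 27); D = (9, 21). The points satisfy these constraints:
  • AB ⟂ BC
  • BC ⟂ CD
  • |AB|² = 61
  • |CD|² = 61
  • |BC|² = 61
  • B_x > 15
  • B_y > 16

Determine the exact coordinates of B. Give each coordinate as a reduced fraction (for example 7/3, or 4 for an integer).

B = (20, 22)

1. B_x = 20  [[BC ⟂ CD ⇒ 5x+6y-232=0] ∩ [|B−(15, 16)|²=61]]
2. B_y = 22  [[BC ⟂ CD ⇒ 5x+6y-232=0] ∩ [|B−(15, 16)|²=61]]
   so B = (20, 22)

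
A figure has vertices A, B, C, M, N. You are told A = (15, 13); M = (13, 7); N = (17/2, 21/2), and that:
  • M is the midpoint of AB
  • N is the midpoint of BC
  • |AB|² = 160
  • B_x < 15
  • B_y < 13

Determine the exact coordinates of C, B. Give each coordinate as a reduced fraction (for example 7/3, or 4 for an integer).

C = (6, 20)
B = (11, 1)

1. B_x = 11  [B = 2·M−A = 2·(13, 7)−(15, 13)]
2. B_y = 1  [B = 2·M−A = 2·(13, 7)−(15, 13)]
   so B = (11, 1)
3. C_x = 6  [C = 2·N−B = 2·(17/2, 21/2)−(11, 1)]
4. C_y = 20  [C = 2·N−B = 2·(17/2, 21/2)−(11, 1)]
   so C = (6, 20)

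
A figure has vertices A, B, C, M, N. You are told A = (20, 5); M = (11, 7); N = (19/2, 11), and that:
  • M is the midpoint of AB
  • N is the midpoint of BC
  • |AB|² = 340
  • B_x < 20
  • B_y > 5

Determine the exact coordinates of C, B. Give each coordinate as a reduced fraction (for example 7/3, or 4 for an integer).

C = (17, 13)
B = (2, 9)

1. B_x = 2  [B = 2·M−A = 2·(11, 7)−(20, 5)]
2. B_y = 9  [B = 2·M−A = 2·(11, 7)−(20, 5)]
   so B = (2, 9)
3. C_x = 17  [C = 2·N−B = 2·(19/2, 11)−(2, 9)]
4. C_y = 13  [C = 2·N−B = 2·(19/2, 11)−(2, 9)]
   so C = (17, 13)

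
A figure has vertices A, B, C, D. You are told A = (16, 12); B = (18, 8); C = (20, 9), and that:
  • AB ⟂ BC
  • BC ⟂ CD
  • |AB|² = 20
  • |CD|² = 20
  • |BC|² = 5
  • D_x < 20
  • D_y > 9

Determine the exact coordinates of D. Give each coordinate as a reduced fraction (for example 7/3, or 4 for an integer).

D = (18, 13)

1. D_x = 18  [[BC ⟂ CD ⇒ 2x+1y-49=0] ∩ [|D−(20, 9)|²=20]]
2. D_y = 13  [[BC ⟂ CD ⇒ 2x+1y-49=0] ∩ [|D−(20, 9)|²=20]]
   so D = (18, 13)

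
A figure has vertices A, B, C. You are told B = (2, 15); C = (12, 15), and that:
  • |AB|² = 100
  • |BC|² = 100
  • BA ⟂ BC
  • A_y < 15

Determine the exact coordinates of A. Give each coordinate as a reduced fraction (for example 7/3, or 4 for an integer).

1. A_x = 2  [[BA ⟂ BC ⇒ 10x-20=0] ∩ [|A−(2, 15)|²=100]]
2. A_y = 5  [[BA ⟂ BC ⇒ 10x-20=0] ∩ [|A−(2, 15)|²=100]]
   so A = (2, 5)

A = (2, 5)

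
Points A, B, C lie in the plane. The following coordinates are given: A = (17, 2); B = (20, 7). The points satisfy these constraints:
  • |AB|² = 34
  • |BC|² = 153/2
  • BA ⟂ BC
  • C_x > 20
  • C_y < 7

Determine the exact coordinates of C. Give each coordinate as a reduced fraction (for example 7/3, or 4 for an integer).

C = (55/2, 5/2)

1. C_x = 55/2  [[BA ⟂ BC ⇒ -3x-5y+95=0] ∩ [|C−(20, 7)|²=153/2]]
2. C_y = 5/2  [[BA ⟂ BC ⇒ -3x-5y+95=0] ∩ [|C−(20, 7)|²=153/2]]
   so C = (55/2, 5/2)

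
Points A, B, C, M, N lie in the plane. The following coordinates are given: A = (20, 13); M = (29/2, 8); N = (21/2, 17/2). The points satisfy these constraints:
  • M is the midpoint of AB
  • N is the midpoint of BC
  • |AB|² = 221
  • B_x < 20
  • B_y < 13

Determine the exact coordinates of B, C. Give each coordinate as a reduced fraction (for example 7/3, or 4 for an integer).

1. B_x = 9  [B = 2·M−A = 2·(29/2, 8)−(20, 13)]
2. B_y = 3  [B = 2·M−A = 2·(29/2, 8)−(20, 13)]
   so B = (9, 3)
3. C_x = 12  [C = 2·N−B = 2·(21/2, 17/2)−(9, 3)]
4. C_y = 14  [C = 2·N−B = 2·(21/2, 17/2)−(9, 3)]
   so C = (12, 14)

B = (9, 3)
C = (12, 14)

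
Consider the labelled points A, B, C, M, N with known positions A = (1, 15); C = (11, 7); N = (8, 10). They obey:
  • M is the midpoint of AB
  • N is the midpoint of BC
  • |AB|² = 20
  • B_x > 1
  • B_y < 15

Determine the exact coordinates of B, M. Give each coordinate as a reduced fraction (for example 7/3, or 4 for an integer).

1. B_x = 5  [B = 2·N−C = 2·(8, 10)−(11, 7)]
2. B_y = 13  [B = 2·N−C = 2·(8, 10)−(11, 7)]
   so B = (5, 13)
3. M_x = 3  [2·M = A+B = (1, 15)+(5, 13)]
4. M_y = 14  [2·M = A+B = (1, 15)+(5, 13)]
   so M = (3, 14)

B = (5, 13)
M = (3, 14)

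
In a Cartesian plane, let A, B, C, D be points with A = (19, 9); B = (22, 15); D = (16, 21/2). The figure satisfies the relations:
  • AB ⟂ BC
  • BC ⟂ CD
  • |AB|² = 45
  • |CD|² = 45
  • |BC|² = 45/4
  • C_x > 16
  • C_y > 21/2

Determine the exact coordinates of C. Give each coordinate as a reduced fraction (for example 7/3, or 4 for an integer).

C = (19, 33/2)

1. C_x = 19  [[AB ⟂ BC ⇒ 3x+6y-156=0] ∩ [|C−(16, 21/2)|²=45]]
2. C_y = 33/2  [[AB ⟂ BC ⇒ 3x+6y-156=0] ∩ [|C−(16, 21/2)|²=45]]
   so C = (19, 33/2)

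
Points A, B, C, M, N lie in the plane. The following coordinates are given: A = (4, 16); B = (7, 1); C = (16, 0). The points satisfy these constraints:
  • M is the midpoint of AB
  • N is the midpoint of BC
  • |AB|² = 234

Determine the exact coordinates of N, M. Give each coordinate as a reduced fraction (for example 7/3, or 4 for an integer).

N = (23/2, 1/2)
M = (11/2, 17/2)

1. M_x = 11/2  [2·M = A+B = (4, 16)+(7, 1)]
2. M_y = 17/2  [2·M = A+B = (4, 16)+(7, 1)]
   so M = (11/2, 17/2)
3. N_x = 23/2  [2·N = B+C = (7, 1)+(16, 0)]
4. N_y = 1/2  [2·N = B+C = (7, 1)+(16, 0)]
   so N = (23/2, 1/2)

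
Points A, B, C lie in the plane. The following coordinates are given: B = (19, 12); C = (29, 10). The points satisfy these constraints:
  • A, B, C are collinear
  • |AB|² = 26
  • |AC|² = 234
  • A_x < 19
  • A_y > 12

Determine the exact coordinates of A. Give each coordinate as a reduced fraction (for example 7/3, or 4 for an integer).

A = (14, 13)

1. A_x = 14  [[A, B, C are collinear ⇒ 2x+10y-158=0] ∩ [|A−(19, 12)|²=26]]
2. A_y = 13  [[A, B, C are collinear ⇒ 2x+10y-158=0] ∩ [|A−(19, 12)|²=26]]
   so A = (14, 13)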